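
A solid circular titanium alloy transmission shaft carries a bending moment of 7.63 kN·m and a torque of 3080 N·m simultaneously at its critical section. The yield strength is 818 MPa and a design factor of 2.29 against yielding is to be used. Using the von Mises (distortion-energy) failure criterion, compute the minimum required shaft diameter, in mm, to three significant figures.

d = 61.3 mm

σ_allow = σ_y/n = 818/2.29 = 357.2 MPa.
For a solid shaft σ_b = 32M/(πd³) and τ = 16T/(πd³), so the von Mises stress is σ' = (16/πd³)·√(4M²+3T²).
√(4M²+3T²) = √(4×(7.630×10^6)² + 3×(3.080×10^6)²) = 1.617×10^7 N·mm.
d³ = 16×1.617×10^7/(π×357.2) = 230500 mm³.
d = 61.31 mm.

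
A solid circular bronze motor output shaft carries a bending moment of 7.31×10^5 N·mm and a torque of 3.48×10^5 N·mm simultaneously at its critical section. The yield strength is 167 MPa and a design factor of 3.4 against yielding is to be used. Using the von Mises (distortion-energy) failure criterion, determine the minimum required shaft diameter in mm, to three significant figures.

σ_allow = σ_y/n = 167/3.4 = 49.12 MPa.
For a solid shaft σ_b = 32M/(πd³) and τ = 16T/(πd³), so the von Mises stress is σ' = (16/πd³)·√(4M²+3T²).
√(4M²+3T²) = √(4×(731000)² + 3×(348000)²) = 1.581×10^6 N·mm.
d³ = 16×1.581×10^6/(π×49.12) = 164000 mm³.
d = 54.73 mm.

d = 54.7 mm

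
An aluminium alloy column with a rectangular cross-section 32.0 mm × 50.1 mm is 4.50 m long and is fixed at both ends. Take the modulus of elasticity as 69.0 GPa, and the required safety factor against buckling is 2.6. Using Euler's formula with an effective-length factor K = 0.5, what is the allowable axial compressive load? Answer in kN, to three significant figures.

P_allow = 7.08 kN

Buckling occurs about the weak axis: I_min = h·b³/12 = 50.1×32.0³/12 = 136800 mm⁴ (b = 32.0 mm is the smaller dimension).
Effective length L_e = KL = 0.5×4.50 m = 2250 mm.
Euler critical load P_cr = π²EI/L_e² = π²×69000×136800/2250² = 18400 N.
P_allow = P_cr/n = 18400/2.6 = 7078 N.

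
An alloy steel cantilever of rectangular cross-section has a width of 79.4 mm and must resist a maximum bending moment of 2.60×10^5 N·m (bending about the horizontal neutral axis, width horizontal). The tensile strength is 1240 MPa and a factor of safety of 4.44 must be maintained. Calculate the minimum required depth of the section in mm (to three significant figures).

h = 265 mm

σ_allow = 1240/4.44 = 279.3 MPa.
For a rectangular section σ = 6M/(bh²), so h² = 6M/(b σ_allow) = 6×2.6000×10^8/(79.4×279.3) = 70350 mm².
h = 265.2 mm.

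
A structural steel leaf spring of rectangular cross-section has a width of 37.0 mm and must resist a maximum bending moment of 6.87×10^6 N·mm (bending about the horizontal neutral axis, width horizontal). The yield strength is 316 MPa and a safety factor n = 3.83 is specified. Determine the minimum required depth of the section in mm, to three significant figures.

h = 116 mm

σ_allow = 316/3.83 = 82.51 MPa.
For a rectangular section σ = 6M/(bh²), so h² = 6M/(b σ_allow) = 6×6870000/(37.0×82.51) = 13500 mm².
h = 116.2 mm.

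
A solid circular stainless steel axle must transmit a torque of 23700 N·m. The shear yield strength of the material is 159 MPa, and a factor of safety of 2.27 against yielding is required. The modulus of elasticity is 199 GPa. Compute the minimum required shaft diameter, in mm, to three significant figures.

d = 120 mm

Allowable shear stress τ_allow = 159/2.27 = 70.04 MPa.
For a solid shaft τ = 16T/(πd³), so d³ = 16T/(π τ_allow) = 16×2.3700×10^7/(π×70.04) = 1.723×10^6 mm³.
d = (1.723×10^6)^(1/3) = 119.9 mm.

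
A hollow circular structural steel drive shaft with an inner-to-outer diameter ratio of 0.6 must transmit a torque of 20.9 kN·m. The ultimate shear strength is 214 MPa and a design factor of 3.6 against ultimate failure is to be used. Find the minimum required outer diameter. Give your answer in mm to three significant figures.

d_o = 127 mm

τ_allow = 214/3.6 = 59.44 MPa.
For a hollow shaft τ = 16T/[πd_o³(1−k⁴)] with k = 0.6, so 1−k⁴ = 0.8704.
d_o³ = 16T/[π τ_allow (1−k⁴)] = 16×2.0900×10^7/(π×59.44×0.8704) = 2.057×10^6 mm³.
d_o = 127.2 mm.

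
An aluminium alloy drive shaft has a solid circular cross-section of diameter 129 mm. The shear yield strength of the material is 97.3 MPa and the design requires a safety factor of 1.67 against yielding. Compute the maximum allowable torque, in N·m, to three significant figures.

T_allow = 24600 N·m

τ_allow = 97.3/1.67 = 58.26 MPa.
For a solid shaft T_allow = τ_allow·πd³/16; πd³/16 = π×129³/16 = 421500 mm³.
T_allow = 58.26×421500 = 2.456×10^7 N·mm = 24560 N·m.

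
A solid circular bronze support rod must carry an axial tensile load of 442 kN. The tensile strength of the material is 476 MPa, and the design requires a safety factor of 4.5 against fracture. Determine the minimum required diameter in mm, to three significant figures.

Allowable stress σ_allow = 476/4.5 = 105.8 MPa.
Required area A = F/σ_allow = 442000/105.8 = 4179 mm².
A = πd²/4 → d = √(4A/π) = 72.94 mm.

d = 72.9 mm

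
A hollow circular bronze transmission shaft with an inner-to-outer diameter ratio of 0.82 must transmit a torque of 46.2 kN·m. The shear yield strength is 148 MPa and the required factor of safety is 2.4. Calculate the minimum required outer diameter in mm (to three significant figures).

τ_allow = 148/2.4 = 61.67 MPa.
For a hollow shaft τ = 16T/[πd_o³(1−k⁴)] with k = 0.82, so 1−k⁴ = 0.5479.
d_o³ = 16T/[π τ_allow (1−k⁴)] = 16×4.6200×10^7/(π×61.67×0.5479) = 6.964×10^6 mm³.
d_o = 191.0 mm.

d_o = 191 mm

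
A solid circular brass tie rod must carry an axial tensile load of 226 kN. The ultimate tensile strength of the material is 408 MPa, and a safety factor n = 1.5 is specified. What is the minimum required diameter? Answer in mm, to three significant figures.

Allowable stress σ_allow = 408/1.5 = 272.0 MPa.
Required area A = F/σ_allow = 226000/272.0 = 830.9 mm².
A = πd²/4 → d = √(4A/π) = 32.53 mm.

d = 32.5 mm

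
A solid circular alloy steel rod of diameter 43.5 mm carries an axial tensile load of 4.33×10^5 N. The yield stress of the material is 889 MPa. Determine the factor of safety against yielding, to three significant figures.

n = 3.05

A = πd²/4 = 1486 mm².
σ = F/A = 433000/1486 = 291.4 MPa.
n = 889/291.4 = 3.051.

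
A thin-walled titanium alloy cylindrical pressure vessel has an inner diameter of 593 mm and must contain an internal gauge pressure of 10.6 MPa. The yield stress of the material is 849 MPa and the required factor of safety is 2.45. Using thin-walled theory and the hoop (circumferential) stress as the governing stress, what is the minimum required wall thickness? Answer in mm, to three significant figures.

t = 9.07 mm

σ_allow = 849/2.45 = 346.5 MPa.
Hoop stress σ_h = pD/(2t), so t = pD/(2σ_allow) = 10.6×593/(2×346.5) = 9.070 mm.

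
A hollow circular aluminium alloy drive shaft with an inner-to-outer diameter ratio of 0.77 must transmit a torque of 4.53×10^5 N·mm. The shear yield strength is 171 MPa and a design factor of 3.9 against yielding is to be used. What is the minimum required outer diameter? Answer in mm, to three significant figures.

τ_allow = 171/3.9 = 43.85 MPa.
For a hollow shaft τ = 16T/[πd_o³(1−k⁴)] with k = 0.77, so 1−k⁴ = 0.6485.
d_o³ = 16T/[π τ_allow (1−k⁴)] = 16×453000/(π×43.85×0.6485) = 81140 mm³.
d_o = 43.29 mm.

d_o = 43.3 mm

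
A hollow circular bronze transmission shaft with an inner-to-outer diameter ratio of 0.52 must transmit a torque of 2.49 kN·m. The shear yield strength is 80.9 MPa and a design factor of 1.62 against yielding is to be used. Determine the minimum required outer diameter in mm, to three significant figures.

τ_allow = 80.9/1.62 = 49.94 MPa.
For a hollow shaft τ = 16T/[πd_o³(1−k⁴)] with k = 0.52, so 1−k⁴ = 0.9269.
d_o³ = 16T/[π τ_allow (1−k⁴)] = 16×2490000/(π×49.94×0.9269) = 274000 mm³.
d_o = 64.95 mm.

d_o = 64.9 mm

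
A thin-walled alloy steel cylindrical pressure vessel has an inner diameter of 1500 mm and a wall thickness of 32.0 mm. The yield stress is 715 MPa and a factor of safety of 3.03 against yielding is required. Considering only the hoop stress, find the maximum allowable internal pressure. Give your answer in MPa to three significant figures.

p_allow = 10.1 MPa

σ_allow = 715/3.03 = 236.0 MPa.
σ_h = pD/(2t) → p_allow = 2σ_allow t/D = 2×236.0×32.0/1500 = 10.07 MPa.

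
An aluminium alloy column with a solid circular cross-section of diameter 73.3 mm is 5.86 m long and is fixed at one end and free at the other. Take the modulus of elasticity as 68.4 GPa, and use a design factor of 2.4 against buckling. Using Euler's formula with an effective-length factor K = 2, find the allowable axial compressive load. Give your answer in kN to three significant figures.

I = πd⁴/64 = π×73.3⁴/64 = 1.417×10^6 mm⁴.
Effective length L_e = KL = 2×5.86 m = 11720 mm.
Euler critical load P_cr = π²EI/L_e² = π²×68400×1.417×10^6/11720² = 6964 N.
P_allow = P_cr/n = 6964/2.4 = 2902 N.

P_allow = 2.90 kN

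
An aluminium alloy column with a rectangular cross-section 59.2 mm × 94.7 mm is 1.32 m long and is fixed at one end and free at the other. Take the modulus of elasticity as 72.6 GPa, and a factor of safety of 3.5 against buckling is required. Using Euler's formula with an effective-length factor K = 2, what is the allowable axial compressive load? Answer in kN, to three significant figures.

Buckling occurs about the weak axis: I_min = h·b³/12 = 94.7×59.2³/12 = 1.637×10^6 mm⁴ (b = 59.2 mm is the smaller dimension).
Effective length L_e = KL = 2×1.32 m = 2640 mm.
Euler critical load P_cr = π²EI/L_e² = π²×72600×1.637×10^6/2640² = 168300 N.
P_allow = P_cr/n = 168300/3.5 = 48090 N.

P_allow = 48.1 kN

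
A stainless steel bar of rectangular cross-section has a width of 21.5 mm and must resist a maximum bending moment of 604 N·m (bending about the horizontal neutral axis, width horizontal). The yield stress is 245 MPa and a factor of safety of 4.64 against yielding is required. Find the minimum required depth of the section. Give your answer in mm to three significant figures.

σ_allow = 245/4.64 = 52.80 MPa.
For a rectangular section σ = 6M/(bh²), so h² = 6M/(b σ_allow) = 6×604000/(21.5×52.80) = 3192 mm².
h = 56.50 mm.

h = 56.5 mm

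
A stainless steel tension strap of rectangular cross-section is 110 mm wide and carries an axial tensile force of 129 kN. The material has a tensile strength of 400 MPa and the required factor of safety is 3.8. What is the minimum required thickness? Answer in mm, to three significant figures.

t = 11.1 mm

σ_allow = 400/3.8 = 105.3 MPa.
Required area A = F/σ_allow = 129000/105.3 = 1226 mm².
t = A/w = 1226/110 = 11.14 mm.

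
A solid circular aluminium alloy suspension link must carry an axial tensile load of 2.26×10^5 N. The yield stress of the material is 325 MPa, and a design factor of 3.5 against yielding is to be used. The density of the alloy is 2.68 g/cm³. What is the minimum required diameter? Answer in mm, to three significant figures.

Allowable stress σ_allow = 325/3.5 = 92.86 MPa.
Required area A = F/σ_allow = 226000/92.86 = 2434 mm².
A = πd²/4 → d = √(4A/π) = 55.67 mm.

d = 55.7 mm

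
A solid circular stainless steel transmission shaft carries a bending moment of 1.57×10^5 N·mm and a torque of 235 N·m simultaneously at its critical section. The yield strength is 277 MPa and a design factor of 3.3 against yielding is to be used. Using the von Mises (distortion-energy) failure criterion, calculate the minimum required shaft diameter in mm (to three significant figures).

σ_allow = σ_y/n = 277/3.3 = 83.94 MPa.
For a solid shaft σ_b = 32M/(πd³) and τ = 16T/(πd³), so the von Mises stress is σ' = (16/πd³)·√(4M²+3T²).
√(4M²+3T²) = √(4×(157000)² + 3×(235000)²) = 514100 N·mm.
d³ = 16×514100/(π×83.94) = 31190 mm³.
d = 31.48 mm.

d = 31.5 mm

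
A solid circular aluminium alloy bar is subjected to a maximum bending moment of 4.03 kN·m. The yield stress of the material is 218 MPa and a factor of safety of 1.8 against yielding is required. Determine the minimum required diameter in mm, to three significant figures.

σ_allow = 218/1.8 = 121.1 MPa.
For a solid circular section σ = 32M/(πd³), so d³ = 32M/(π σ_allow) = 32×4030000/(π×121.1) = 338900 mm³.
d = 69.72 mm.

d = 69.7 mm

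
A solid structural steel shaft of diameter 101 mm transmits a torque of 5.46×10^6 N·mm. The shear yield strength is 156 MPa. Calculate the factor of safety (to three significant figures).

τ = 16T/(πd³) = 16×5460000/(π×101³) = 26.99 MPa.
n = τ_limit/τ = 156/26.99 = 5.780.

n = 5.78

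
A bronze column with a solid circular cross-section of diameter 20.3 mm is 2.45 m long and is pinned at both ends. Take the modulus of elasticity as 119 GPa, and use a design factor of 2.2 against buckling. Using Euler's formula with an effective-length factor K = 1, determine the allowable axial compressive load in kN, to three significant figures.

I = πd⁴/64 = π×20.3⁴/64 = 8336 mm⁴.
Effective length L_e = KL = 1×2.45 m = 2450 mm.
Euler critical load P_cr = π²EI/L_e² = π²×119000×8336/2450² = 1631 N.
P_allow = P_cr/n = 1631/2.2 = 741.4 N.

P_allow = 0.741 kN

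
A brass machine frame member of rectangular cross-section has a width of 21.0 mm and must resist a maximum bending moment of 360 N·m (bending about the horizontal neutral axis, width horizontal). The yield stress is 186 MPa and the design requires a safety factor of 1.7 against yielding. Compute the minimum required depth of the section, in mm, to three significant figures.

h = 30.7 mm

σ_allow = 186/1.7 = 109.4 MPa.
For a rectangular section σ = 6M/(bh²), so h² = 6M/(b σ_allow) = 6×360000/(21.0×109.4) = 940.1 mm².
h = 30.66 mm.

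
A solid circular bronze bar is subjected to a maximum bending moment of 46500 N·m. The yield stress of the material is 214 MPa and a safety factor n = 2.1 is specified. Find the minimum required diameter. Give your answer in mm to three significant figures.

d = 167 mm

σ_allow = 214/2.1 = 101.9 MPa.
For a solid circular section σ = 32M/(πd³), so d³ = 32M/(π σ_allow) = 32×4.6500×10^7/(π×101.9) = 4.648×10^6 mm³.
d = 166.9 mm.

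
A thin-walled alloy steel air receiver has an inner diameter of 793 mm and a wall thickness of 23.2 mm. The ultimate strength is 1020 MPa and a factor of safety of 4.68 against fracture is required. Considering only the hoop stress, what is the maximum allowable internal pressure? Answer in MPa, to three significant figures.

p_allow = 12.8 MPa

σ_allow = 1020/4.68 = 217.9 MPa.
σ_h = pD/(2t) → p_allow = 2σ_allow t/D = 2×217.9×23.2/793 = 12.75 MPa.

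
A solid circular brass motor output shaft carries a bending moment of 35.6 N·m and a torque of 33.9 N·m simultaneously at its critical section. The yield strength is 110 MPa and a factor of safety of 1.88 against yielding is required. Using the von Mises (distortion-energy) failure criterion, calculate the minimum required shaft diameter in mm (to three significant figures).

σ_allow = σ_y/n = 110/1.88 = 58.51 MPa.
For a solid shaft σ_b = 32M/(πd³) and τ = 16T/(πd³), so the von Mises stress is σ' = (16/πd³)·√(4M²+3T²).
√(4M²+3T²) = √(4×(35600)² + 3×(33900)²) = 92290 N·mm.
d³ = 16×92290/(π×58.51) = 8033 mm³.
d = 20.03 mm.

d = 20.0 mm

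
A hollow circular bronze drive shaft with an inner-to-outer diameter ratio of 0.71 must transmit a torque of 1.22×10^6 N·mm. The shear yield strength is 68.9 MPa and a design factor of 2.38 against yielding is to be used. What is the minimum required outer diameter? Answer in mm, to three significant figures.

d_o = 66.0 mm

τ_allow = 68.9/2.38 = 28.95 MPa.
For a hollow shaft τ = 16T/[πd_o³(1−k⁴)] with k = 0.71, so 1−k⁴ = 0.7459.
d_o³ = 16T/[π τ_allow (1−k⁴)] = 16×1220000/(π×28.95×0.7459) = 287800 mm³.
d_o = 66.02 mm.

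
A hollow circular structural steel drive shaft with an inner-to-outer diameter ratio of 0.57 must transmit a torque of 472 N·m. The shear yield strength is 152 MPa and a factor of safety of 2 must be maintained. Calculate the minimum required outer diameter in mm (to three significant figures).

τ_allow = 152/2 = 76.00 MPa.
For a hollow shaft τ = 16T/[πd_o³(1−k⁴)] with k = 0.57, so 1−k⁴ = 0.8944.
d_o³ = 16T/[π τ_allow (1−k⁴)] = 16×472000/(π×76.00×0.8944) = 35360 mm³.
d_o = 32.82 mm.

d_o = 32.8 mm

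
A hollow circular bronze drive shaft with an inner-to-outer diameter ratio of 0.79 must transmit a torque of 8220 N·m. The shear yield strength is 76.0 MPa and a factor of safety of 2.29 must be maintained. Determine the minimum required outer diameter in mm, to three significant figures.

τ_allow = 76.0/2.29 = 33.19 MPa.
For a hollow shaft τ = 16T/[πd_o³(1−k⁴)] with k = 0.79, so 1−k⁴ = 0.6105.
d_o³ = 16T/[π τ_allow (1−k⁴)] = 16×8220000/(π×33.19×0.6105) = 2.066×10^6 mm³.
d_o = 127.4 mm.

d_o = 127 mm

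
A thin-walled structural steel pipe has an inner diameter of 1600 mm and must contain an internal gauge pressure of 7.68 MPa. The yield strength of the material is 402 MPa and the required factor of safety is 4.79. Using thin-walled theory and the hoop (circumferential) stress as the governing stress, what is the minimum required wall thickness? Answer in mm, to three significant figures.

t = 73.2 mm

σ_allow = 402/4.79 = 83.92 MPa.
Hoop stress σ_h = pD/(2t), so t = pD/(2σ_allow) = 7.68×1600/(2×83.92) = 73.21 mm.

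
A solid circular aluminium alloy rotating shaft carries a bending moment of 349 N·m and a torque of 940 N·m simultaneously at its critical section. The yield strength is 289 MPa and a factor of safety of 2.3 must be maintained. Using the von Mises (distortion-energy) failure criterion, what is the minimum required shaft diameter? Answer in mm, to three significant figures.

σ_allow = σ_y/n = 289/2.3 = 125.7 MPa.
For a solid shaft σ_b = 32M/(πd³) and τ = 16T/(πd³), so the von Mises stress is σ' = (16/πd³)·√(4M²+3T²).
√(4M²+3T²) = √(4×(349000)² + 3×(940000)²) = 1.771×10^6 N·mm.
d³ = 16×1.771×10^6/(π×125.7) = 71800 mm³.
d = 41.56 mm.

d = 41.6 mm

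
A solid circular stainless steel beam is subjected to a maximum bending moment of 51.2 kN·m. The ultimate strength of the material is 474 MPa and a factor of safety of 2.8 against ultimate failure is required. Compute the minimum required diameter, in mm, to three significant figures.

σ_allow = 474/2.8 = 169.3 MPa.
For a solid circular section σ = 32M/(πd³), so d³ = 32M/(π σ_allow) = 32×5.1200×10^7/(π×169.3) = 3.081×10^6 mm³.
d = 145.5 mm.

d = 146 mm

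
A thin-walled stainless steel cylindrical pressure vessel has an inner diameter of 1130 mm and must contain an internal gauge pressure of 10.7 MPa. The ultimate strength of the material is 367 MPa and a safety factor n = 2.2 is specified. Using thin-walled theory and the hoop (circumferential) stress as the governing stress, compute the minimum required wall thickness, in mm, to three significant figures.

t = 36.2 mm

σ_allow = 367/2.2 = 166.8 MPa.
Hoop stress σ_h = pD/(2t), so t = pD/(2σ_allow) = 10.7×1130/(2×166.8) = 36.24 mm.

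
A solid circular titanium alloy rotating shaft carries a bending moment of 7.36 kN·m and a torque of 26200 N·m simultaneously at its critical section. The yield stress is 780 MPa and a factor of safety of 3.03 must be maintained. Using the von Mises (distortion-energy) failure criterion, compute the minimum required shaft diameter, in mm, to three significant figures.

σ_allow = σ_y/n = 780/3.03 = 257.4 MPa.
For a solid shaft σ_b = 32M/(πd³) and τ = 16T/(πd³), so the von Mises stress is σ' = (16/πd³)·√(4M²+3T²).
√(4M²+3T²) = √(4×(7.360×10^6)² + 3×(2.620×10^7)²) = 4.771×10^7 N·mm.
d³ = 16×4.771×10^7/(π×257.4) = 943900 mm³.
d = 98.09 mm.

d = 98.1 mm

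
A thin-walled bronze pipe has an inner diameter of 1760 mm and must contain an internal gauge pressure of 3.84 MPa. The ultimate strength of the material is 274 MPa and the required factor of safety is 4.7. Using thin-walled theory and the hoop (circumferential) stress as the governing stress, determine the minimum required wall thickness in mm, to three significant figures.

t = 58.0 mm

σ_allow = 274/4.7 = 58.30 MPa.
Hoop stress σ_h = pD/(2t), so t = pD/(2σ_allow) = 3.84×1760/(2×58.30) = 57.96 mm.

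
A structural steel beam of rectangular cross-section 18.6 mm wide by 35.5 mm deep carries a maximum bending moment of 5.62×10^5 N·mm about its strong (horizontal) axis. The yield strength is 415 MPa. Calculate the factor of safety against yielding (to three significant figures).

Section modulus S = bh²/6 = 18.6×35.5²/6 = 3907 mm³.
σ = M/S = 562000/3907 = 143.9 MPa.
n = 415/143.9 = 2.885.

n = 2.88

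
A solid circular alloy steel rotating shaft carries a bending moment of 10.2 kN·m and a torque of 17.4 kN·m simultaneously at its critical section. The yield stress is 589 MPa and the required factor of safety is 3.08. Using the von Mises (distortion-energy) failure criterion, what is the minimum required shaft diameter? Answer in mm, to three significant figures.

σ_allow = σ_y/n = 589/3.08 = 191.2 MPa.
For a solid shaft σ_b = 32M/(πd³) and τ = 16T/(πd³), so the von Mises stress is σ' = (16/πd³)·√(4M²+3T²).
√(4M²+3T²) = √(4×(1.020×10^7)² + 3×(1.740×10^7)²) = 3.639×10^7 N·mm.
d³ = 16×3.639×10^7/(π×191.2) = 969200 mm³.
d = 98.96 mm.

d = 99.0 mm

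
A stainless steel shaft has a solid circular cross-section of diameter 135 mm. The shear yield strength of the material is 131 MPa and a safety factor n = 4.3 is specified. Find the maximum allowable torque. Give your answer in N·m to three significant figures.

τ_allow = 131/4.3 = 30.47 MPa.
For a solid shaft T_allow = τ_allow·πd³/16; πd³/16 = π×135³/16 = 483100 mm³.
T_allow = 30.47×483100 = 1.472×10^7 N·mm = 14720 N·m.

T_allow = 14700 N·m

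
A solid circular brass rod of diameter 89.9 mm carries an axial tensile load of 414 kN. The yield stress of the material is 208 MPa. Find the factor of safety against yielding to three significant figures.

A = πd²/4 = 6348 mm².
σ = F/A = 414000/6348 = 65.22 MPa.
n = 208/65.22 = 3.189.

n = 3.19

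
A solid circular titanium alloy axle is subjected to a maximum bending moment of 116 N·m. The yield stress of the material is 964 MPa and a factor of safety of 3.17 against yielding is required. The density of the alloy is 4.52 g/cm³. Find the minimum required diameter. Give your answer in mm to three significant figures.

d = 15.7 mm

σ_allow = 964/3.17 = 304.1 MPa.
For a solid circular section σ = 32M/(πd³), so d³ = 32M/(π σ_allow) = 32×116000/(π×304.1) = 3885 mm³.
d = 15.72 mm.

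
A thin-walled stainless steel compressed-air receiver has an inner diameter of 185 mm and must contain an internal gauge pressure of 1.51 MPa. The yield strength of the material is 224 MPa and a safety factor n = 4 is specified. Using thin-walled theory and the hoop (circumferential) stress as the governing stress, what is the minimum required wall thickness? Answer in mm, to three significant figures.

t = 2.49 mm

σ_allow = 224/4 = 56.00 MPa.
Hoop stress σ_h = pD/(2t), so t = pD/(2σ_allow) = 1.51×185/(2×56.00) = 2.494 mm.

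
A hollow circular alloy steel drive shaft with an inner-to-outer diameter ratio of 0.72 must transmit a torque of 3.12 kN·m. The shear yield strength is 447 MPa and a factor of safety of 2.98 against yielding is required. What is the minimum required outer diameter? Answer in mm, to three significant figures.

d_o = 52.5 mm

τ_allow = 447/2.98 = 150.0 MPa.
For a hollow shaft τ = 16T/[πd_o³(1−k⁴)] with k = 0.72, so 1−k⁴ = 0.7313.
d_o³ = 16T/[π τ_allow (1−k⁴)] = 16×3120000/(π×150.0×0.7313) = 144900 mm³.
d_o = 52.52 mm.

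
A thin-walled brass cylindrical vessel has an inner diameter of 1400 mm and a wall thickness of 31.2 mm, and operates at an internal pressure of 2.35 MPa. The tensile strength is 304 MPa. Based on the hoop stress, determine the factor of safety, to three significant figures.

n = 5.77

σ_h = pD/(2t) = 2.35×1400/(2×31.2) = 52.72 MPa.
n = 304/52.72 = 5.766.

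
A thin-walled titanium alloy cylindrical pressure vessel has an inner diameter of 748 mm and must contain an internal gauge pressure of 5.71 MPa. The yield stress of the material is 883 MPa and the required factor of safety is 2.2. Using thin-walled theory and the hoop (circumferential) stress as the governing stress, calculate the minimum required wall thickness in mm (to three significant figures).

σ_allow = 883/2.2 = 401.4 MPa.
Hoop stress σ_h = pD/(2t), so t = pD/(2σ_allow) = 5.71×748/(2×401.4) = 5.321 mm.

t = 5.32 mm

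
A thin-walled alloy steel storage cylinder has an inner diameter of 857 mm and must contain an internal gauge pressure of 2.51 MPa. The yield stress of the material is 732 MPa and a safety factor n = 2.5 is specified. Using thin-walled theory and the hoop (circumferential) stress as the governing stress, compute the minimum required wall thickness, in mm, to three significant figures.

t = 3.67 mm

σ_allow = 732/2.5 = 292.8 MPa.
Hoop stress σ_h = pD/(2t), so t = pD/(2σ_allow) = 2.51×857/(2×292.8) = 3.673 mm.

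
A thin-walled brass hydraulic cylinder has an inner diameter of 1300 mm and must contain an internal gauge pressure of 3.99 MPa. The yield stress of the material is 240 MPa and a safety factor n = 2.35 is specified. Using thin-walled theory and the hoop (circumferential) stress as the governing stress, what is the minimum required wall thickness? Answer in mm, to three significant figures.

σ_allow = 240/2.35 = 102.1 MPa.
Hoop stress σ_h = pD/(2t), so t = pD/(2σ_allow) = 3.99×1300/(2×102.1) = 25.39 mm.

t = 25.4 mm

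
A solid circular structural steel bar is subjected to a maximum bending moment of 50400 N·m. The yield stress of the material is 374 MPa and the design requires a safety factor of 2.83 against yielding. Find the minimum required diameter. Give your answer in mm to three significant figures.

σ_allow = 374/2.83 = 132.2 MPa.
For a solid circular section σ = 32M/(πd³), so d³ = 32M/(π σ_allow) = 32×5.0400×10^7/(π×132.2) = 3.885×10^6 mm³.
d = 157.2 mm.

d = 157 mm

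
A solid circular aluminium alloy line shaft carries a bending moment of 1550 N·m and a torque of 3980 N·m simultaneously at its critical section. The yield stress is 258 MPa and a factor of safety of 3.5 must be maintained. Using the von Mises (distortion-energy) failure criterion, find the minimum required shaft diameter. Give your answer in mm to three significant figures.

d = 80.5 mm

σ_allow = σ_y/n = 258/3.5 = 73.71 MPa.
For a solid shaft σ_b = 32M/(πd³) and τ = 16T/(πd³), so the von Mises stress is σ' = (16/πd³)·√(4M²+3T²).
√(4M²+3T²) = √(4×(1.550×10^6)² + 3×(3.980×10^6)²) = 7.559×10^6 N·mm.
d³ = 16×7.559×10^6/(π×73.71) = 522200 mm³.
d = 80.53 mm.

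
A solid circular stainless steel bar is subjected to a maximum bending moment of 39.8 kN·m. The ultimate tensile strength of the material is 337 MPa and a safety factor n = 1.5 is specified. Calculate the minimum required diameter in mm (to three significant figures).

σ_allow = 337/1.5 = 224.7 MPa.
For a solid circular section σ = 32M/(πd³), so d³ = 32M/(π σ_allow) = 32×3.9800×10^7/(π×224.7) = 1.804×10^6 mm³.
d = 121.7 mm.

d = 122 mm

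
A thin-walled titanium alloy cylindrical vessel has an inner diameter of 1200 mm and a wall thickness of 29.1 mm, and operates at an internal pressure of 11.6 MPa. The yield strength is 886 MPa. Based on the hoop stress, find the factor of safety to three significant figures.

σ_h = pD/(2t) = 11.6×1200/(2×29.1) = 239.2 MPa.
n = 886/239.2 = 3.704.

n = 3.70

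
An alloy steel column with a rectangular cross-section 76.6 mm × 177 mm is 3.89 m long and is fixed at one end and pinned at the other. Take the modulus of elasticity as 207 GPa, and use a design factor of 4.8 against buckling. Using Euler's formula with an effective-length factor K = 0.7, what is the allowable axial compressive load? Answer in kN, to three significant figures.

Buckling occurs about the weak axis: I_min = h·b³/12 = 177×76.6³/12 = 6.629×10^6 mm⁴ (b = 76.6 mm is the smaller dimension).
Effective length L_e = KL = 0.7×3.89 m = 2723 mm.
Euler critical load P_cr = π²EI/L_e² = π²×207000×6.629×10^6/2723² = 1.827×10^6 N.
P_allow = P_cr/n = 1.827×10^6/4.8 = 380600 N.

P_allow = 381 kN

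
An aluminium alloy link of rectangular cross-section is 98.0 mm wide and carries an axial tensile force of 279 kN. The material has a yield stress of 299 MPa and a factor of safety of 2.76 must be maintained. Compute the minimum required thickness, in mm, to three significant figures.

σ_allow = 299/2.76 = 108.3 MPa.
Required area A = F/σ_allow = 279000/108.3 = 2575 mm².
t = A/w = 2575/98.0 = 26.28 mm.

t = 26.3 mm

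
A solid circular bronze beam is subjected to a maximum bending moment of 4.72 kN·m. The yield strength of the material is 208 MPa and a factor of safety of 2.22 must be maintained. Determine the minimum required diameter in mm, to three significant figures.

d = 80.1 mm

σ_allow = 208/2.22 = 93.69 MPa.
For a solid circular section σ = 32M/(πd³), so d³ = 32M/(π σ_allow) = 32×4720000/(π×93.69) = 513100 mm³.
d = 80.06 mm.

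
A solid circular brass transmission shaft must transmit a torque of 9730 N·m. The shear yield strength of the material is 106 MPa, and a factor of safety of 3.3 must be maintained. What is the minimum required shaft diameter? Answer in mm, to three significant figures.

Allowable shear stress τ_allow = 106/3.3 = 32.12 MPa.
For a solid shaft τ = 16T/(πd³), so d³ = 16T/(π τ_allow) = 16×9730000/(π×32.12) = 1.543×10^6 mm³.
d = (1.543×10^6)^(1/3) = 115.5 mm.

d = 116 mm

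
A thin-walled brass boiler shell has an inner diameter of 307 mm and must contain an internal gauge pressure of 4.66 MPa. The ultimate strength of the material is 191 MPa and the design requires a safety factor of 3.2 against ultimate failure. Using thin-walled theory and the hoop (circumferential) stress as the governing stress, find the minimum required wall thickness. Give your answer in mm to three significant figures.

σ_allow = 191/3.2 = 59.69 MPa.
Hoop stress σ_h = pD/(2t), so t = pD/(2σ_allow) = 4.66×307/(2×59.69) = 11.98 mm.

t = 12.0 mm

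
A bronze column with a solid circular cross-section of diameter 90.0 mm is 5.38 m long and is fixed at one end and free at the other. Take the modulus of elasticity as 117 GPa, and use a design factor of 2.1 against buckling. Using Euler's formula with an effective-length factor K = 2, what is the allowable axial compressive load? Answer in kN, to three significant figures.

I = πd⁴/64 = π×90.0⁴/64 = 3.221×10^6 mm⁴.
Effective length L_e = KL = 2×5.38 m = 10760 mm.
Euler critical load P_cr = π²EI/L_e² = π²×117000×3.221×10^6/10760² = 32120 N.
P_allow = P_cr/n = 32120/2.1 = 15300 N.

P_allow = 15.3 kN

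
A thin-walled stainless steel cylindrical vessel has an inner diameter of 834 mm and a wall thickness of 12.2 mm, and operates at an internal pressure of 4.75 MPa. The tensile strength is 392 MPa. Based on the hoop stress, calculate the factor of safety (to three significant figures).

σ_h = pD/(2t) = 4.75×834/(2×12.2) = 162.4 MPa.
n = 392/162.4 = 2.414.

n = 2.41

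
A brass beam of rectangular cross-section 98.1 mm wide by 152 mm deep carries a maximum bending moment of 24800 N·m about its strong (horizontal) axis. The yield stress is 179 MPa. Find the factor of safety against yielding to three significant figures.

n = 2.73

Section modulus S = bh²/6 = 98.1×152²/6 = 377800 mm³.
σ = M/S = 2.4800×10^7/377800 = 65.65 MPa.
n = 179/65.65 = 2.727.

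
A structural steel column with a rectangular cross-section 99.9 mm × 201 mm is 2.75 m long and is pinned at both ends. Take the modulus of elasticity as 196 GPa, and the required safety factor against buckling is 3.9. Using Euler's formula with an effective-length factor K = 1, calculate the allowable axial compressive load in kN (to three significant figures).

Buckling occurs about the weak axis: I_min = h·b³/12 = 201×99.9³/12 = 1.670×10^7 mm⁴ (b = 99.9 mm is the smaller dimension).
Effective length L_e = KL = 1×2.75 m = 2750 mm.
Euler critical load P_cr = π²EI/L_e² = π²×196000×1.670×10^7/2750² = 4.272×10^6 N.
P_allow = P_cr/n = 4.272×10^6/3.9 = 1.095×10^6 N.

P_allow = 1100 kN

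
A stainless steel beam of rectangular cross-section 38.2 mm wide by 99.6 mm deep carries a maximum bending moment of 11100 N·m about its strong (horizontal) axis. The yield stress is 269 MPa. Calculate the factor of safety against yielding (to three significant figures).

n = 1.53

Section modulus S = bh²/6 = 38.2×99.6²/6 = 63160 mm³.
σ = M/S = 1.1100×10^7/63160 = 175.7 MPa.
n = 269/175.7 = 1.531.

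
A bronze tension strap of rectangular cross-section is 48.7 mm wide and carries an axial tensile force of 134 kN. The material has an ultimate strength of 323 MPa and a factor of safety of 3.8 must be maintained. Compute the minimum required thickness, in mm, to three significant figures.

t = 32.4 mm

σ_allow = 323/3.8 = 85.00 MPa.
Required area A = F/σ_allow = 134000/85.00 = 1576 mm².
t = A/w = 1576/48.7 = 32.37 mm.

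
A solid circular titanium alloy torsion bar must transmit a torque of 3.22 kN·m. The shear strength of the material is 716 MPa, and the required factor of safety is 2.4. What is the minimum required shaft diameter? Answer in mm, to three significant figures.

Allowable shear stress τ_allow = 716/2.4 = 298.3 MPa.
For a solid shaft τ = 16T/(πd³), so d³ = 16T/(π τ_allow) = 16×3220000/(π×298.3) = 54970 mm³.
d = (54970)^(1/3) = 38.02 mm.

d = 38.0 mm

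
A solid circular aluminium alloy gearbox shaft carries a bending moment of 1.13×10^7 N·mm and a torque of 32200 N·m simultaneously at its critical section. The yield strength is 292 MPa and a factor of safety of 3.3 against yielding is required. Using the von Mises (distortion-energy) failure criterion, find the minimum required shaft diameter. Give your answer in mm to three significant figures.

σ_allow = σ_y/n = 292/3.3 = 88.48 MPa.
For a solid shaft σ_b = 32M/(πd³) and τ = 16T/(πd³), so the von Mises stress is σ' = (16/πd³)·√(4M²+3T²).
√(4M²+3T²) = √(4×(1.130×10^7)² + 3×(3.220×10^7)²) = 6.018×10^7 N·mm.
d³ = 16×6.018×10^7/(π×88.48) = 3.464×10^6 mm³.
d = 151.3 mm.

d = 151 mm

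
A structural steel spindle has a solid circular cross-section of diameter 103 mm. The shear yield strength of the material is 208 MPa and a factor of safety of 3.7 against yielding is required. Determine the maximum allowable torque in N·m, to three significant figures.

T_allow = 12100 N·m

τ_allow = 208/3.7 = 56.22 MPa.
For a solid shaft T_allow = τ_allow·πd³/16; πd³/16 = π×103³/16 = 214600 mm³.
T_allow = 56.22×214600 = 1.206×10^7 N·mm = 12060 N·m.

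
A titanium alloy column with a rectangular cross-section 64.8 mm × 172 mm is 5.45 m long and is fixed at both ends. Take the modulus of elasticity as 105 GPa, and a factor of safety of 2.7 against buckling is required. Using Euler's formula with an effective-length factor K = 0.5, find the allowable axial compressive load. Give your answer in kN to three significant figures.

P_allow = 202 kN

Buckling occurs about the weak axis: I_min = h·b³/12 = 172×64.8³/12 = 3.900×10^6 mm⁴ (b = 64.8 mm is the smaller dimension).
Effective length L_e = KL = 0.5×5.45 m = 2725 mm.
Euler critical load P_cr = π²EI/L_e² = π²×105000×3.900×10^6/2725² = 544300 N.
P_allow = P_cr/n = 544300/2.7 = 201600 N.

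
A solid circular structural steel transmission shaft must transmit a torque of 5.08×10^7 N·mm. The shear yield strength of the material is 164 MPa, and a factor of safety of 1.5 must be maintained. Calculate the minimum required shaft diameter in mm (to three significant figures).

Allowable shear stress τ_allow = 164/1.5 = 109.3 MPa.
For a solid shaft τ = 16T/(πd³), so d³ = 16T/(π τ_allow) = 16×5.0800×10^7/(π×109.3) = 2.366×10^6 mm³.
d = (2.366×10^6)^(1/3) = 133.3 mm.

d = 133 mm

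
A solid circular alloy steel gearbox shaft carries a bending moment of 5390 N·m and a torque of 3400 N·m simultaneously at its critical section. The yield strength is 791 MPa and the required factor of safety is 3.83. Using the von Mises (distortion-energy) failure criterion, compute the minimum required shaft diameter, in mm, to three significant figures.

σ_allow = σ_y/n = 791/3.83 = 206.5 MPa.
For a solid shaft σ_b = 32M/(πd³) and τ = 16T/(πd³), so the von Mises stress is σ' = (16/πd³)·√(4M²+3T²).
√(4M²+3T²) = √(4×(5.390×10^6)² + 3×(3.400×10^6)²) = 1.228×10^7 N·mm.
d³ = 16×1.228×10^7/(π×206.5) = 302900 mm³.
d = 67.16 mm.

d = 67.2 mm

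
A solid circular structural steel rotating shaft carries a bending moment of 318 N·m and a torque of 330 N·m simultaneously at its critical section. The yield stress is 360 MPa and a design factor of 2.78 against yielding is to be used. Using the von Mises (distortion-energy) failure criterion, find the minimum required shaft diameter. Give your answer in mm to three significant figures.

σ_allow = σ_y/n = 360/2.78 = 129.5 MPa.
For a solid shaft σ_b = 32M/(πd³) and τ = 16T/(πd³), so the von Mises stress is σ' = (16/πd³)·√(4M²+3T²).
√(4M²+3T²) = √(4×(318000)² + 3×(330000)²) = 855100 N·mm.
d³ = 16×855100/(π×129.5) = 33630 mm³.
d = 32.28 mm.

d = 32.3 mm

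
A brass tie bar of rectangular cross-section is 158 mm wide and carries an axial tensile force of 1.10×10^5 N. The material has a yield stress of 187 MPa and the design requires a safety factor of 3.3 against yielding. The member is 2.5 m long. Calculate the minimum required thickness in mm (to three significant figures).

σ_allow = 187/3.3 = 56.67 MPa.
Required area A = F/σ_allow = 110000/56.67 = 1941 mm².
t = A/w = 1941/158 = 12.29 mm.

t = 12.3 mm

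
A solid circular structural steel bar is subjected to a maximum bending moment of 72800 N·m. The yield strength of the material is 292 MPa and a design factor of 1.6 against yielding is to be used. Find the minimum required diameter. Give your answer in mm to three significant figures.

d = 160 mm

σ_allow = 292/1.6 = 182.5 MPa.
For a solid circular section σ = 32M/(πd³), so d³ = 32M/(π σ_allow) = 32×7.2800×10^7/(π×182.5) = 4.063×10^6 mm³.
d = 159.6 mm.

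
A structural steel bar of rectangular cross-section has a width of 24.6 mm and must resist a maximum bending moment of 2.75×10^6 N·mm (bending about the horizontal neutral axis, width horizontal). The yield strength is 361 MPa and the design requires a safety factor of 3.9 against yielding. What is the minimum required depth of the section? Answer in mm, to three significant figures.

σ_allow = 361/3.9 = 92.56 MPa.
For a rectangular section σ = 6M/(bh²), so h² = 6M/(b σ_allow) = 6×2750000/(24.6×92.56) = 7246 mm².
h = 85.12 mm.

h = 85.1 mm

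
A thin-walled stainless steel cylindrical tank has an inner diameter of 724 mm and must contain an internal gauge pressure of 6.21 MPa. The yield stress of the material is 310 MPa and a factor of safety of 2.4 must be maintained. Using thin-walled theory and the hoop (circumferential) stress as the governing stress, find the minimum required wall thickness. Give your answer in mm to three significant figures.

σ_allow = 310/2.4 = 129.2 MPa.
Hoop stress σ_h = pD/(2t), so t = pD/(2σ_allow) = 6.21×724/(2×129.2) = 17.40 mm.

t = 17.4 mm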